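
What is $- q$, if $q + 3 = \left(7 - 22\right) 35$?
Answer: $528$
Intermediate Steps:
$q = -528$ ($q = -3 + \left(7 - 22\right) 35 = -3 - 525 = -528$)
$- q = \left(-1\right) \left(-528\right) = 528$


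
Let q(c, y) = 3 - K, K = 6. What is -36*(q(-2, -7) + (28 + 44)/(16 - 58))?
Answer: 1188/7 ≈ 169.71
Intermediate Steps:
q(c, y) = -3 (q(c, y) = 3 - 1*6 = 3 - 6 = -3)
-36*(q(-2, -7) + (28 + 44)/(16 - 58)) = -36*(-3 + (28 + 44)/(16 - 58)) = -36*(-3 + 72/(-42)) = -36*(-3 + 72*(-1/42)) = -36*(-3 - 12/7) = -36*(-33/7) = 1188/7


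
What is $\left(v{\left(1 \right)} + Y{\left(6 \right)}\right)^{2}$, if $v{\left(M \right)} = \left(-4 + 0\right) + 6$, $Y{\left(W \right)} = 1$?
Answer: $9$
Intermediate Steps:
$v{\left(M \right)} = 2$ ($v{\left(M \right)} = -4 + 6 = 2$)
$\left(v{\left(1 \right)} + Y{\left(6 \right)}\right)^{2} = \left(2 + 1\right)^{2} = 3^{2} = 9$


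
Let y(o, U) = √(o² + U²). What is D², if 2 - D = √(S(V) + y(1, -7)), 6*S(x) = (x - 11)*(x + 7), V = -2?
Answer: (12 - I*√30*√(13 - 6*√2))²/36 ≈ 0.23773 - 7.7586*I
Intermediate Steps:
S(x) = (-11 + x)*(7 + x)/6 (S(x) = ((x - 11)*(x + 7))/6 = ((-11 + x)*(7 + x))/6 = (-11 + x)*(7 + x)/6)
y(o, U) = √(U² + o²)
D = 2 - √(-65/6 + 5*√2) (D = 2 - √((-77/6 - ⅔*(-2) + (⅙)*(-2)²) + √((-7)² + 1²)) = 2 - √((-77/6 + 4/3 + (⅙)*4) + √(49 + 1)) = 2 - √((-77/6 + 4/3 + ⅔) + √50) = 2 - √(-65/6 + 5*√2) ≈ 2.0 - 1.9397*I)
D² = (2 - √(-390 + 180*√2)/6)²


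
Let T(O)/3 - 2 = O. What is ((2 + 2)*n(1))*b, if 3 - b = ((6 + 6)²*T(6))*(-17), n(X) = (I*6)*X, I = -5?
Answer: -7050600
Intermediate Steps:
T(O) = 6 + 3*O
n(X) = -30*X (n(X) = (-5*6)*X = -30*X)
b = 58755 (b = 3 - (6 + 6)²*(6 + 3*6)*(-17) = 3 - 12²*(6 + 18)*(-17) = 3 - 144*24*(-17) = 3 - 3456*(-17) = 3 - 1*(-58752) = 3 + 58752 = 58755)
((2 + 2)*n(1))*b = ((2 + 2)*(-30*1))*58755 = (4*(-30))*58755 = -120*58755 = -7050600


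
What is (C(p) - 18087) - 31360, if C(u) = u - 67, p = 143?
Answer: -49371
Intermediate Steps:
C(u) = -67 + u
(C(p) - 18087) - 31360 = ((-67 + 143) - 18087) - 31360 = (76 - 18087) - 31360 = -18011 - 31360 = -49371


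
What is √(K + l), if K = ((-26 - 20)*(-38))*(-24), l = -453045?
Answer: I*√494997 ≈ 703.56*I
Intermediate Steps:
K = -41952 (K = -46*(-38)*(-24) = 1748*(-24) = -41952)
√(K + l) = √(-41952 - 453045) = √(-494997) = I*√494997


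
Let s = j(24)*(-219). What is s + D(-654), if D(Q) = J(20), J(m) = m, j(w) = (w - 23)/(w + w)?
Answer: 247/16 ≈ 15.438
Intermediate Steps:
j(w) = (-23 + w)/(2*w) (j(w) = (-23 + w)/((2*w)) = (-23 + w)*(1/(2*w)) = (-23 + w)/(2*w))
s = -73/16 (s = ((1/2)*(-23 + 24)/24)*(-219) = ((1/2)*(1/24)*1)*(-219) = (1/48)*(-219) = -73/16 ≈ -4.5625)
D(Q) = 20
s + D(-654) = -73/16 + 20 = 247/16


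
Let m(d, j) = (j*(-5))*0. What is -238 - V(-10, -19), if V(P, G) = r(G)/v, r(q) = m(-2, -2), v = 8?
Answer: -238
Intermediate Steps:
m(d, j) = 0 (m(d, j) = -5*j*0 = 0)
r(q) = 0
V(P, G) = 0 (V(P, G) = 0/8 = 0*(⅛) = 0)
-238 - V(-10, -19) = -238 - 1*0 = -238 + 0 = -238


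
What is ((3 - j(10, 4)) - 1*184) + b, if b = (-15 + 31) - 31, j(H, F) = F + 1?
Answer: -201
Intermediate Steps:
j(H, F) = 1 + F
b = -15 (b = 16 - 31 = -15)
((3 - j(10, 4)) - 1*184) + b = ((3 - (1 + 4)) - 1*184) - 15 = ((3 - 1*5) - 184) - 15 = ((3 - 5) - 184) - 15 = (-2 - 184) - 15 = -186 - 15 = -201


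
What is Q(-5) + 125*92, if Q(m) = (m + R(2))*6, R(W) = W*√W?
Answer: 11470 + 12*√2 ≈ 11487.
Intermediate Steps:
R(W) = W^(3/2)
Q(m) = 6*m + 12*√2 (Q(m) = (m + 2^(3/2))*6 = (m + 2*√2)*6 = 6*m + 12*√2)
Q(-5) + 125*92 = (6*(-5) + 12*√2) + 125*92 = (-30 + 12*√2) + 11500 = 11470 + 12*√2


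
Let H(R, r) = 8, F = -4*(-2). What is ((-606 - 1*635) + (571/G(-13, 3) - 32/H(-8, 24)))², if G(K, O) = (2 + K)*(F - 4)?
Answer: 3063733201/1936 ≈ 1.5825e+6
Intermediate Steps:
F = 8
G(K, O) = 8 + 4*K (G(K, O) = (2 + K)*(8 - 4) = (2 + K)*4 = 8 + 4*K)
((-606 - 1*635) + (571/G(-13, 3) - 32/H(-8, 24)))² = ((-606 - 1*635) + (571/(8 + 4*(-13)) - 32/8))² = ((-606 - 635) + (571/(8 - 52) - 32*⅛))² = (-1241 + (571/(-44) - 4))² = (-1241 + (571*(-1/44) - 4))² = (-1241 + (-571/44 - 4))² = (-1241 - 747/44)² = (-55351/44)² = 3063733201/1936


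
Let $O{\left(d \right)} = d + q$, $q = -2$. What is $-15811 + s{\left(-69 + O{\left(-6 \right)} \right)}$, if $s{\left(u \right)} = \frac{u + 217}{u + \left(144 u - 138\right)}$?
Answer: $- \frac{178711873}{11303} \approx -15811.0$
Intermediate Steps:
$O{\left(d \right)} = -2 + d$ ($O{\left(d \right)} = d - 2 = -2 + d$)
$s{\left(u \right)} = \frac{217 + u}{-138 + 145 u}$ ($s{\left(u \right)} = \frac{217 + u}{u + \left(-138 + 144 u\right)} = \frac{217 + u}{-138 + 145 u}$)
$-15811 + s{\left(-69 + O{\left(-6 \right)} \right)} = -15811 + \frac{217 - 77}{-138 + 145 \left(-69 - 8\right)} = -15811 + \frac{217 - 77}{-138 + 145 \left(-77\right)} = -15811 + \frac{1}{-138 - 11165} \cdot 140 = -15811 + \frac{1}{-11303} \cdot 140 = -15811 - \frac{140}{11303} = - \frac{178711873}{11303}$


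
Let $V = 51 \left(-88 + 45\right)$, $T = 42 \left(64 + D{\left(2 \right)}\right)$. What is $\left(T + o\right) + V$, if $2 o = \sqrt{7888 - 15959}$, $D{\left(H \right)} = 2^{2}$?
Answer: $663 + \frac{i \sqrt{8071}}{2} \approx 663.0 + 44.919 i$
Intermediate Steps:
$D{\left(H \right)} = 4$
$o = \frac{i \sqrt{8071}}{2}$ ($o = \frac{\sqrt{7888 - 15959}}{2} = \frac{\sqrt{-8071}}{2} = \frac{i \sqrt{8071}}{2} \approx 44.919 i$)
$T = 2856$ ($T = 42 \left(64 + 4\right) = 42 \cdot 68 = 2856$)
$V = -2193$ ($V = 51 \left(-43\right) = -2193$)
$\left(T + o\right) + V = \left(2856 + \frac{i \sqrt{8071}}{2}\right) - 2193 = 663 + \frac{i \sqrt{8071}}{2}$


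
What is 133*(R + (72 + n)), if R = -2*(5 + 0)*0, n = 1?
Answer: 9709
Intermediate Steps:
R = 0 (R = -10*0 = -2*0 = 0)
133*(R + (72 + n)) = 133*(0 + (72 + 1)) = 133*(0 + 73) = 133*73 = 9709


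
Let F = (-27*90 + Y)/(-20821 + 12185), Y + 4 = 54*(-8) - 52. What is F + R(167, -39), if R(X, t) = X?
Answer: 722565/4318 ≈ 167.34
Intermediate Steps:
Y = -488 (Y = -4 + (54*(-8) - 52) = -4 + (-432 - 52) = -4 - 484 = -488)
F = 1459/4318 (F = (-27*90 - 488)/(-20821 + 12185) = (-2430 - 488)/(-8636) = -2918*(-1/8636) = 1459/4318 ≈ 0.33789)
F + R(167, -39) = 1459/4318 + 167 = 722565/4318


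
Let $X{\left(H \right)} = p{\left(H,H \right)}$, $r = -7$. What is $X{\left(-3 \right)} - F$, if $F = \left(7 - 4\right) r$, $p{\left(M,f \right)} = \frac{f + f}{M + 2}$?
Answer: $27$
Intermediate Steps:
$p{\left(M,f \right)} = \frac{2 f}{2 + M}$
$X{\left(H \right)} = \frac{2 H}{2 + H}$
$F = -21$ ($F = \left(7 - 4\right) \left(-7\right) = 3 \left(-7\right) = -21$)
$X{\left(-3 \right)} - F = 2 \left(-3\right) \frac{1}{2 - 3} - -21 = 2 \left(-3\right) \frac{1}{-1} + 21 = 2 \left(-3\right) \left(-1\right) + 21 = 6 + 21 = 27$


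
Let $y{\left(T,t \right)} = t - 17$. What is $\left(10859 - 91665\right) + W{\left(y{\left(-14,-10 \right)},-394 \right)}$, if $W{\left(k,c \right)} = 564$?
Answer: $-80242$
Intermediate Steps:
$y{\left(T,t \right)} = -17 + t$
$\left(10859 - 91665\right) + W{\left(y{\left(-14,-10 \right)},-394 \right)} = \left(10859 - 91665\right) + 564 = -80806 + 564 = -80242$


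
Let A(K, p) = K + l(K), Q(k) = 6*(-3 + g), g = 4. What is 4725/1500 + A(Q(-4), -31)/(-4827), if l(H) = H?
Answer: 101287/32180 ≈ 3.1475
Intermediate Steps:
Q(k) = 6 (Q(k) = 6*(-3 + 4) = 6*1 = 6)
A(K, p) = 2*K (A(K, p) = K + K = 2*K)
4725/1500 + A(Q(-4), -31)/(-4827) = 4725/1500 + (2*6)/(-4827) = 4725*(1/1500) + 12*(-1/4827) = 63/20 - 4/1609 = 101287/32180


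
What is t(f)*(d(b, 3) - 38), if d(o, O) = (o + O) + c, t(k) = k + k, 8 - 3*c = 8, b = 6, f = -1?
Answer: 58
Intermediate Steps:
c = 0 (c = 8/3 - ⅓*8 = 8/3 - 8/3 = 0)
t(k) = 2*k
d(o, O) = O + o (d(o, O) = (o + O) + 0 = (O + o) + 0 = O + o)
t(f)*(d(b, 3) - 38) = (2*(-1))*((3 + 6) - 38) = -2*(9 - 38) = -2*(-29) = 58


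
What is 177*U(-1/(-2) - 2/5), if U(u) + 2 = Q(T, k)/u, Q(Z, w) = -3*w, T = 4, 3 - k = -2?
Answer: -26904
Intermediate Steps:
k = 5 (k = 3 - 1*(-2) = 3 + 2 = 5)
U(u) = -2 - 15/u (U(u) = -2 + (-3*5)/u = -2 - 15/u)
177*U(-1/(-2) - 2/5) = 177*(-2 - 15/(-1/(-2) - 2/5)) = 177*(-2 - 15/(-1*(-½) - 2*⅕)) = 177*(-2 - 15/(½ - ⅖)) = 177*(-2 - 15/⅒) = 177*(-2 - 15*10) = 177*(-2 - 150) = 177*(-152) = -26904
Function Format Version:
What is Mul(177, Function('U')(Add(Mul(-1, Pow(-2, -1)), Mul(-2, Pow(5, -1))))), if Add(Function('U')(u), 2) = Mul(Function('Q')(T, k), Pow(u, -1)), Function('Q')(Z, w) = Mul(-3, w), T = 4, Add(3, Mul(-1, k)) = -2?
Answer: -26904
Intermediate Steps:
k = 5 (k = Add(3, Mul(-1, -2)) = Add(3, 2) = 5)
Function('U')(u) = Add(-2, Mul(-15, Pow(u, -1))) (Function('U')(u) = Add(-2, Mul(Mul(-3, 5), Pow(u, -1))) = Add(-2, Mul(-15, Pow(u, -1))))
Mul(177, Function('U')(Add(Mul(-1, Pow(-2, -1)), Mul(-2, Pow(5, -1))))) = Mul(177, Add(-2, Mul(-15, Pow(Add(Mul(-1, Pow(-2, -1)), Mul(-2, Pow(5, -1))), -1)))) = Mul(177, Add(-2, Mul(-15, Pow(Add(Mul(-1, Rational(-1, 2)), Mul(-2, Rational(1, 5))), -1)))) = Mul(177, Add(-2, Mul(-15, Pow(Add(Rational(1, 2), Rational(-2, 5)), -1)))) = Mul(177, Add(-2, Mul(-15, Pow(Rational(1, 10), -1)))) = Mul(177, Add(-2, Mul(-15, 10))) = Mul(177, Add(-2, -150)) = Mul(177, -152) = -26904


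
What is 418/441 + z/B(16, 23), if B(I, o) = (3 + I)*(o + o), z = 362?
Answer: 262487/192717 ≈ 1.3620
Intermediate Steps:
B(I, o) = 2*o*(3 + I) (B(I, o) = (3 + I)*(2*o) = 2*o*(3 + I))
418/441 + z/B(16, 23) = 418/441 + 362/((2*23*(3 + 16))) = 418*(1/441) + 362/((2*23*19)) = 418/441 + 362/874 = 418/441 + 362*(1/874) = 418/441 + 181/437 = 262487/192717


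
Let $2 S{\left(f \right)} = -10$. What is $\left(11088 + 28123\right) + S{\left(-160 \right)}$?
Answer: $39206$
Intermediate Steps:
$S{\left(f \right)} = -5$ ($S{\left(f \right)} = \frac{1}{2} \left(-10\right) = -5$)
$\left(11088 + 28123\right) + S{\left(-160 \right)} = \left(11088 + 28123\right) - 5 = 39211 - 5 = 39206$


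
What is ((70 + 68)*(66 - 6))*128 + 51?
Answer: 1059891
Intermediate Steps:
((70 + 68)*(66 - 6))*128 + 51 = (138*60)*128 + 51 = 8280*128 + 51 = 1059840 + 51 = 1059891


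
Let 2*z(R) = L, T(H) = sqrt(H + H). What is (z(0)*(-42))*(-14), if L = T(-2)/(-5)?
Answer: -588*I/5 ≈ -117.6*I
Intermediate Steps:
T(H) = sqrt(2)*sqrt(H) (T(H) = sqrt(2*H) = sqrt(2)*sqrt(H))
L = -2*I/5 (L = (sqrt(2)*sqrt(-2))/(-5) = (sqrt(2)*(I*sqrt(2)))*(-1/5) = (2*I)*(-1/5) = -2*I/5 ≈ -0.4*I)
z(R) = -I/5 (z(R) = (-2*I/5)/2 = -I/5)
(z(0)*(-42))*(-14) = (-I/5*(-42))*(-14) = (42*I/5)*(-14) = -588*I/5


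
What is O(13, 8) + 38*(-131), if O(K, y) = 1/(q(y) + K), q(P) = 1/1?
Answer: -69691/14 ≈ -4977.9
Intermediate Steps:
q(P) = 1
O(K, y) = 1/(1 + K)
O(13, 8) + 38*(-131) = 1/(1 + 13) + 38*(-131) = 1/14 - 4978 = -69691/14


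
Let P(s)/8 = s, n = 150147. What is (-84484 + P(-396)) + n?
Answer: 62495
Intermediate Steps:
P(s) = 8*s
(-84484 + P(-396)) + n = (-84484 + 8*(-396)) + 150147 = (-84484 - 3168) + 150147 = -87652 + 150147 = 62495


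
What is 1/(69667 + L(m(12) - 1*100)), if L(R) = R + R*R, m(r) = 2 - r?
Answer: 1/81657 ≈ 1.2246e-5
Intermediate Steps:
L(R) = R + R²
1/(69667 + L(m(12) - 1*100)) = 1/(69667 + ((2 - 1*12) - 1*100)*(1 + ((2 - 1*12) - 1*100))) = 1/(69667 + ((2 - 12) - 100)*(1 + ((2 - 12) - 100))) = 1/(69667 + (-10 - 100)*(1 + (-10 - 100))) = 1/(69667 - 110*(1 - 110)) = 1/(69667 - 110*(-109)) = 1/(69667 + 11990) = 1/81657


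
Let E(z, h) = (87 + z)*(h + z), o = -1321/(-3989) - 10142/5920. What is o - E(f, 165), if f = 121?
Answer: -702417308779/11807440 ≈ -59489.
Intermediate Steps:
o = -16318059/11807440 (o = -1321*(-1/3989) - 10142*1/5920 = 1321/3989 - 5071/2960 = -16318059/11807440 ≈ -1.3820)
o - E(f, 165) = -16318059/11807440 - (121² + 87*165 + 87*121 + 165*121) = -16318059/11807440 - (14641 + 14355 + 10527 + 19965) = -16318059/11807440 - 1*59488 = -16318059/11807440 - 59488 = -702417308779/11807440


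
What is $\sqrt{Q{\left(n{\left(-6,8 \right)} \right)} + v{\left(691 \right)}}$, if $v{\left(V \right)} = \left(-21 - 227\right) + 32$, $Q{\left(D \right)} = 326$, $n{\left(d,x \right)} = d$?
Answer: $\sqrt{110} \approx 10.488$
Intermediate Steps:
$v{\left(V \right)} = -216$ ($v{\left(V \right)} = -248 + 32 = -216$)
$\sqrt{Q{\left(n{\left(-6,8 \right)} \right)} + v{\left(691 \right)}} = \sqrt{326 - 216} = \sqrt{110}$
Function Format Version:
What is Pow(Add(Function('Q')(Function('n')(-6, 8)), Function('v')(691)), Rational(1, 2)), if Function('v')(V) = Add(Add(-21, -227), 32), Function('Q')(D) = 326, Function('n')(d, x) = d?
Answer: Pow(110, Rational(1, 2)) ≈ 10.488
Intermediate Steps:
Function('v')(V) = -216 (Function('v')(V) = Add(-248, 32) = -216)
Pow(Add(Function('Q')(Function('n')(-6, 8)), Function('v')(691)), Rational(1, 2)) = Pow(Add(326, -216), Rational(1, 2)) = Pow(110, Rational(1, 2))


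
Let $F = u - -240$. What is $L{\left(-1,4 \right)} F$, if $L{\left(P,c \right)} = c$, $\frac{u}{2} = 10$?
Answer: $1040$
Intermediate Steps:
$u = 20$ ($u = 2 \cdot 10 = 20$)
$F = 260$ ($F = 20 - -240 = 20 + 240 = 260$)
$L{\left(-1,4 \right)} F = 4 \cdot 260 = 1040$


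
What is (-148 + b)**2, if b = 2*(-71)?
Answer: 84100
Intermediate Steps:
b = -142
(-148 + b)**2 = (-148 - 142)**2 = (-290)**2 = 84100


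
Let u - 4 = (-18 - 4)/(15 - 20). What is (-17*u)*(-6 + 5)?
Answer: 714/5 ≈ 142.80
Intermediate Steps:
u = 42/5 (u = 4 + (-18 - 4)/(15 - 20) = 4 - 22/(-5) = 4 - 22*(-1/5) = 4 + 22/5 = 42/5 ≈ 8.4000)
(-17*u)*(-6 + 5) = (-17*42/5)*(-6 + 5) = -714/5*(-1) = 714/5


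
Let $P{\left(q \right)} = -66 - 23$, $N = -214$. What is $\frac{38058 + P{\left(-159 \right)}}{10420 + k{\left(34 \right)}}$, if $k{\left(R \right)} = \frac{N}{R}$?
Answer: $\frac{645473}{177033} \approx 3.6461$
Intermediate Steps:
$P{\left(q \right)} = -89$ ($P{\left(q \right)} = -66 - 23 = -89$)
$k{\left(R \right)} = - \frac{214}{R}$
$\frac{38058 + P{\left(-159 \right)}}{10420 + k{\left(34 \right)}} = \frac{38058 - 89}{10420 - \frac{214}{34}} = \frac{37969}{10420 - \frac{107}{17}} = \frac{37969}{\frac{177033}{17}} = 37969 \cdot \frac{17}{177033} = \frac{645473}{177033}$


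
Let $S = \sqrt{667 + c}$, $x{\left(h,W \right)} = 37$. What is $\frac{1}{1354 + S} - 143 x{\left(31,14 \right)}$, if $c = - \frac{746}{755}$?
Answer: $- \frac{7320895048361}{1383650741} - \frac{3 \sqrt{42182605}}{1383650741} \approx -5291.0$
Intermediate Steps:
$c = - \frac{746}{755}$ ($c = \left(-746\right) \frac{1}{755} = - \frac{746}{755} \approx -0.98808$)
$S = \frac{3 \sqrt{42182605}}{755}$ ($S = \sqrt{667 - \frac{746}{755}} = \sqrt{\frac{502839}{755}} = \frac{3 \sqrt{42182605}}{755} \approx 25.807$)
$\frac{1}{1354 + S} - 143 x{\left(31,14 \right)} = \frac{1}{1354 + \frac{3 \sqrt{42182605}}{755}} - 5291 = -5291 + \frac{1}{1354 + \frac{3 \sqrt{42182605}}{755}}$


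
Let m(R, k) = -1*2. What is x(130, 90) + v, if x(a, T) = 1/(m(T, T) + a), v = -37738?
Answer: -4830463/128 ≈ -37738.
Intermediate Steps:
m(R, k) = -2
x(a, T) = 1/(-2 + a)
x(130, 90) + v = 1/(-2 + 130) - 37738 = 1/128 - 37738 = -4830463/128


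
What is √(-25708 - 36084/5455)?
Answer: 2*I*√191297609230/5455 ≈ 160.36*I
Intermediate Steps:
√(-25708 - 36084/5455) = √(-140273224/5455) = 2*I*√191297609230/5455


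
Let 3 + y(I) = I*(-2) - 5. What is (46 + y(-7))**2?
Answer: 2704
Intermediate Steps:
y(I) = -8 - 2*I (y(I) = -3 + (I*(-2) - 5) = -3 + (-2*I - 5) = -3 + (-5 - 2*I) = -8 - 2*I)
(46 + y(-7))**2 = (46 + (-8 - 2*(-7)))**2 = (46 + (-8 + 14))**2 = (46 + 6)**2 = 52**2 = 2704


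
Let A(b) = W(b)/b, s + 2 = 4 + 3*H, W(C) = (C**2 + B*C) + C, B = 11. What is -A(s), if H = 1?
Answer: -17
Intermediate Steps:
W(C) = C**2 + 12*C (W(C) = (C**2 + 11*C) + C = C**2 + 12*C)
s = 5 (s = -2 + (4 + 3*1) = -2 + (4 + 3) = -2 + 7 = 5)
A(b) = 12 + b (A(b) = (b*(12 + b))/b = 12 + b)
-A(s) = -(12 + 5) = -1*17 = -17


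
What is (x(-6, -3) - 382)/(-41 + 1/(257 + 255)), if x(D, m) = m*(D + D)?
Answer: 177152/20991 ≈ 8.4394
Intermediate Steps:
x(D, m) = 2*D*m (x(D, m) = m*(2*D) = 2*D*m)
(x(-6, -3) - 382)/(-41 + 1/(257 + 255)) = (2*(-6)*(-3) - 382)/(-41 + 1/(257 + 255)) = (36 - 382)/(-41 + 1/512) = -346/(-41 + 1/512) = -346/(-20991/512) = -346*(-512/20991) = 177152/20991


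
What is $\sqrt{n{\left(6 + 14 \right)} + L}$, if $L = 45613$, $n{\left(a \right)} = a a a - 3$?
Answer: $\sqrt{53610} \approx 231.54$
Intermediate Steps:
$n{\left(a \right)} = -3 + a^{3}$ ($n{\left(a \right)} = a^{2} a - 3 = a^{3} - 3 = -3 + a^{3}$)
$\sqrt{n{\left(6 + 14 \right)} + L} = \sqrt{\left(-3 + \left(6 + 14\right)^{3}\right) + 45613} = \sqrt{\left(-3 + 20^{3}\right) + 45613} = \sqrt{\left(-3 + 8000\right) + 45613} = \sqrt{7997 + 45613} = \sqrt{53610}$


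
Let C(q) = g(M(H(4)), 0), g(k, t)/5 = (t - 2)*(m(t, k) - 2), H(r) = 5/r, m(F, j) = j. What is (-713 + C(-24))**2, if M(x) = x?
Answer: 1990921/4 ≈ 4.9773e+5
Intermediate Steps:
g(k, t) = 5*(-2 + k)*(-2 + t) (g(k, t) = 5*((t - 2)*(k - 2)) = 5*((-2 + t)*(-2 + k)) = 5*((-2 + k)*(-2 + t)) = 5*(-2 + k)*(-2 + t))
C(q) = 15/2 (C(q) = 20 - 50/4 - 10*0 + 5*(5/4)*0 = 20 - 50/4 + 0 + 5*(5*(1/4))*0 = 20 - 10*5/4 + 0 + 5*(5/4)*0 = 20 - 25/2 + 0 + 0 = 15/2)
(-713 + C(-24))**2 = (-713 + 15/2)**2 = (-1411/2)**2 = 1990921/4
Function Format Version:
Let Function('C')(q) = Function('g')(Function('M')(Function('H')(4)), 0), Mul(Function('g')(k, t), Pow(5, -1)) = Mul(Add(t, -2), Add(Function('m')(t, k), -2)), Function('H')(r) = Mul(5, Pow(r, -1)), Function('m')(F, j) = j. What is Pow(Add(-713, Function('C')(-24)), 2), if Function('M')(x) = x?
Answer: Rational(1990921, 4) ≈ 4.9773e+5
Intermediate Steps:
Function('g')(k, t) = Mul(5, Add(-2, k), Add(-2, t)) (Function('g')(k, t) = Mul(5, Mul(Add(t, -2), Add(k, -2))) = Mul(5, Mul(Add(-2, t), Add(-2, k))) = Mul(5, Mul(Add(-2, k), Add(-2, t))) = Mul(5, Add(-2, k), Add(-2, t)))
Function('C')(q) = Rational(15, 2) (Function('C')(q) = Add(20, Mul(-10, Mul(5, Pow(4, -1))), Mul(-10, 0), Mul(5, Mul(5, Pow(4, -1)), 0)) = Add(20, Mul(-10, Mul(5, Rational(1, 4))), 0, Mul(5, Mul(5, Rational(1, 4)), 0)) = Add(20, Mul(-10, Rational(5, 4)), 0, Mul(5, Rational(5, 4), 0)) = Add(20, Rational(-25, 2), 0, 0) = Rational(15, 2))
Pow(Add(-713, Function('C')(-24)), 2) = Pow(Add(-713, Rational(15, 2)), 2) = Pow(Rational(-1411, 2), 2) = Rational(1990921, 4)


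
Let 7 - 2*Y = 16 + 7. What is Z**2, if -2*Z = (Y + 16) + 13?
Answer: 441/4 ≈ 110.25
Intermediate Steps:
Y = -8 (Y = 7/2 - (16 + 7)/2 = 7/2 - 1/2*23 = 7/2 - 23/2 = -8)
Z = -21/2 (Z = -((-8 + 16) + 13)/2 = -(8 + 13)/2 = -1/2*21 = -21/2 ≈ -10.500)
Z**2 = (-21/2)**2 = 441/4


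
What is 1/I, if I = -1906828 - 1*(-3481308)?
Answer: 1/1574480 ≈ 6.3513e-7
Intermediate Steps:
I = 1574480 (I = -1906828 + 3481308 = 1574480)
1/I = 1/1574480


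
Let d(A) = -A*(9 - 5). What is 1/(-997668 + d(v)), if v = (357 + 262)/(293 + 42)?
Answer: -335/334221256 ≈ -1.0023e-6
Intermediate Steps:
v = 619/335 ≈ 1.8478
d(A) = -4*A (d(A) = -A*4 = -4*A)
1/(-997668 + d(v)) = 1/(-997668 - 4*619/335) = 1/(-997668 - 2476/335) = 1/(-334221256/335) = -335/334221256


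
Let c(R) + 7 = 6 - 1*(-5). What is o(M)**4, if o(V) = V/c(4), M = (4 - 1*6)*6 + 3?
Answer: 6561/256 ≈ 25.629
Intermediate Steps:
c(R) = 4 (c(R) = -7 + (6 - 1*(-5)) = -7 + (6 + 5) = -7 + 11 = 4)
M = -9 (M = (4 - 6)*6 + 3 = -2*6 + 3 = -12 + 3 = -9)
o(V) = V/4
o(M)**4 = ((1/4)*(-9))**4 = (-9/4)**4 = 6561/256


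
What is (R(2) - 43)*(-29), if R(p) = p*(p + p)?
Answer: 1015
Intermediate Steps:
R(p) = 2*p² (R(p) = p*(2*p) = 2*p²)
(R(2) - 43)*(-29) = (2*2² - 43)*(-29) = (2*4 - 43)*(-29) = (8 - 43)*(-29) = -35*(-29) = 1015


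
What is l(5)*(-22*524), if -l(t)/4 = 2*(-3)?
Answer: -276672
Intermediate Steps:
l(t) = 24 (l(t) = -8*(-3) = -4*(-6) = 24)
l(5)*(-22*524) = 24*(-22*524) = 24*(-11528) = -276672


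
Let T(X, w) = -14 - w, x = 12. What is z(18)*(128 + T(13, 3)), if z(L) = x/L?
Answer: 74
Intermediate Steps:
z(L) = 12/L
z(18)*(128 + T(13, 3)) = (12/18)*(128 + (-14 - 1*3)) = (12*(1/18))*(128 + (-14 - 3)) = 2*(128 - 17)/3 = (⅔)*111 = 74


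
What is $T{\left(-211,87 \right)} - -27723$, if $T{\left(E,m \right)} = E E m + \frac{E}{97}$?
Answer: $\frac{378401639}{97} \approx 3.901 \cdot 10^{6}$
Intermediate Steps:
$T{\left(E,m \right)} = \frac{E}{97} + m E^{2}$ ($T{\left(E,m \right)} = E^{2} m + E \frac{1}{97} = m E^{2} + \frac{E}{97} = \frac{E}{97} + m E^{2}$)
$T{\left(-211,87 \right)} - -27723 = - 211 \left(\frac{1}{97} - 18357\right) - -27723 = - 211 \left(\frac{1}{97} - 18357\right) + 27723 = \left(-211\right) \left(- \frac{1780628}{97}\right) + 27723 = \frac{375712508}{97} + 27723 = \frac{378401639}{97}$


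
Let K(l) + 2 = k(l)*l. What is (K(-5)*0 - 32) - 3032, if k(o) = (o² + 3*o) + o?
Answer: -3064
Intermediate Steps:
k(o) = o² + 4*o
K(l) = -2 + l²*(4 + l) (K(l) = -2 + (l*(4 + l))*l = -2 + l²*(4 + l))
(K(-5)*0 - 32) - 3032 = ((-2 + (-5)²*(4 - 5))*0 - 32) - 3032 = ((-2 + 25*(-1))*0 - 32) - 3032 = ((-2 - 25)*0 - 32) - 3032 = (-27*0 - 32) - 3032 = (0 - 32) - 3032 = -32 - 3032 = -3064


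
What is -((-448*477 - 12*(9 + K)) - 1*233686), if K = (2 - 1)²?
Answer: 447502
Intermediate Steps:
K = 1 (K = 1² = 1)
-((-448*477 - 12*(9 + K)) - 1*233686) = -((-448*477 - 12*(9 + 1)) - 1*233686) = -((-213696 - 12*10) - 233686) = -((-213696 - 120) - 233686) = -(-213816 - 233686) = -1*(-447502) = 447502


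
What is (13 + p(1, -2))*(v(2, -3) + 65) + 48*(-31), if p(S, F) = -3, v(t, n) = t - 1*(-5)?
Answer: -768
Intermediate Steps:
v(t, n) = 5 + t (v(t, n) = t + 5 = 5 + t)
(13 + p(1, -2))*(v(2, -3) + 65) + 48*(-31) = (13 - 3)*((5 + 2) + 65) + 48*(-31) = 10*(7 + 65) - 1488 = 10*72 - 1488 = 720 - 1488 = -768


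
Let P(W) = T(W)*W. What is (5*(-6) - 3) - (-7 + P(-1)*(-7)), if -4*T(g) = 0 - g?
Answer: -97/4 ≈ -24.250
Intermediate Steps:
T(g) = g/4 (T(g) = -(0 - g)/4 = -(-1)*g/4 = g/4)
P(W) = W²/4 (P(W) = (W/4)*W = W²/4)
(5*(-6) - 3) - (-7 + P(-1)*(-7)) = (5*(-6) - 3) - (-7 + ((¼)*(-1)²)*(-7)) = (-30 - 3) - (-7 + ((¼)*1)*(-7)) = -33 - (-7 + (¼)*(-7)) = -33 - (-7 - 7/4) = -33 - 1*(-35/4) = -33 + 35/4 = -97/4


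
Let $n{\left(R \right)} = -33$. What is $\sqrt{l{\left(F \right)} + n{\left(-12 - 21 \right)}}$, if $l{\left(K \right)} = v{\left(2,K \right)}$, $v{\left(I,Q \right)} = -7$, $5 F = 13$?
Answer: $2 i \sqrt{10} \approx 6.3246 i$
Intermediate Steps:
$F = \frac{13}{5}$ ($F = \frac{1}{5} \cdot 13 = \frac{13}{5} \approx 2.6$)
$l{\left(K \right)} = -7$
$\sqrt{l{\left(F \right)} + n{\left(-12 - 21 \right)}} = \sqrt{-7 - 33} = \sqrt{-40} = 2 i \sqrt{10}$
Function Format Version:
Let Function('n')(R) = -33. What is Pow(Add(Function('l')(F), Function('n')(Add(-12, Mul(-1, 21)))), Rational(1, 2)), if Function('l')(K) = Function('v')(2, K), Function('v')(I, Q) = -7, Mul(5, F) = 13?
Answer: Mul(2, I, Pow(10, Rational(1, 2))) ≈ Mul(6.3246, I)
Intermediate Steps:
F = Rational(13, 5) (F = Mul(Rational(1, 5), 13) = Rational(13, 5) ≈ 2.6000)
Function('l')(K) = -7
Pow(Add(Function('l')(F), Function('n')(Add(-12, Mul(-1, 21)))), Rational(1, 2)) = Pow(Add(-7, -33), Rational(1, 2)) = Pow(-40, Rational(1, 2)) = Mul(2, I, Pow(10, Rational(1, 2)))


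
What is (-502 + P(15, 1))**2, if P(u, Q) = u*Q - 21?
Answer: 258064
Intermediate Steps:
P(u, Q) = -21 + Q*u (P(u, Q) = Q*u - 21 = -21 + Q*u)
(-502 + P(15, 1))**2 = (-502 + (-21 + 1*15))**2 = (-502 + (-21 + 15))**2 = (-502 - 6)**2 = (-508)**2 = 258064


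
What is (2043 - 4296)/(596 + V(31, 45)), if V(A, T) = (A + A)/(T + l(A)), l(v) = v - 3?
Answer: -164469/43570 ≈ -3.7748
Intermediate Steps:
l(v) = -3 + v
V(A, T) = 2*A/(-3 + A + T) (V(A, T) = (A + A)/(T + (-3 + A)) = (2*A)/(-3 + A + T) = 2*A/(-3 + A + T))
(2043 - 4296)/(596 + V(31, 45)) = (2043 - 4296)/(596 + 2*31/(-3 + 31 + 45)) = -2253/(596 + 2*31/73) = -2253/(596 + 2*31*(1/73)) = -2253/(596 + 62/73) = -2253/43570/73 = -2253*73/43570 = -164469/43570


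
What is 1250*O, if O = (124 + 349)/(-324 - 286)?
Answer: -59125/61 ≈ -969.26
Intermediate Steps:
O = -473/610 (O = 473/(-610) = 473*(-1/610) = -473/610 ≈ -0.77541)
1250*O = 1250*(-473/610) = -59125/61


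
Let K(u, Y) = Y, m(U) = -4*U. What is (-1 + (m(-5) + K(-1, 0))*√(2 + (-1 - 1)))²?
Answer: 1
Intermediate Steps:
(-1 + (m(-5) + K(-1, 0))*√(2 + (-1 - 1)))² = (-1 + (-4*(-5) + 0)*√(2 + (-1 - 1)))² = (-1 + (20 + 0)*√(2 - 2))² = (-1 + 20*√0)² = (-1 + 20*0)² = (-1 + 0)² = (-1)² = 1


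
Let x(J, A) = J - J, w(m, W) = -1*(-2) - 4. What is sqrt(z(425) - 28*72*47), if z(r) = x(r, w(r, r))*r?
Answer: 12*I*sqrt(658) ≈ 307.82*I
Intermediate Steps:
w(m, W) = -2 (w(m, W) = 2 - 4 = -2)
x(J, A) = 0
z(r) = 0 (z(r) = 0*r = 0)
sqrt(z(425) - 28*72*47) = sqrt(0 - 28*72*47) = sqrt(0 - 2016*47) = sqrt(0 - 94752) = sqrt(-94752) = 12*I*sqrt(658)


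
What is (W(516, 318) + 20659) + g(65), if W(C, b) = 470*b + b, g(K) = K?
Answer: 170502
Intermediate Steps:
W(C, b) = 471*b
(W(516, 318) + 20659) + g(65) = (471*318 + 20659) + 65 = (149778 + 20659) + 65 = 170437 + 65 = 170502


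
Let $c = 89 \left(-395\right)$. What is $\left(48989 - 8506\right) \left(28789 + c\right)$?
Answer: $-257714778$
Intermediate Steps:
$c = -35155$
$\left(48989 - 8506\right) \left(28789 + c\right) = \left(48989 - 8506\right) \left(28789 - 35155\right) = 40483 \left(-6366\right) = -257714778$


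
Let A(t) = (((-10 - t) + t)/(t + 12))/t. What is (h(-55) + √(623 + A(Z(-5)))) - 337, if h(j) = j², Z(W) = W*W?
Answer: 2688 + √21321805/185 ≈ 2713.0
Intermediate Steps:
Z(W) = W²
A(t) = -10/(t*(12 + t)) (A(t) = (-10/(12 + t))/t = -10/(t*(12 + t)))
(h(-55) + √(623 + A(Z(-5)))) - 337 = ((-55)² + √(623 - 10/(((-5)²)*(12 + (-5)²)))) - 337 = (3025 + √(623 - 10/(25*(12 + 25)))) - 337 = (3025 + √(623 - 10*1/25/37)) - 337 = (3025 + √(623 - 10*1/25*1/37)) - 337 = (3025 + √(623 - 2/185)) - 337 = (3025 + √(115253/185)) - 337 = (3025 + √21321805/185) - 337 = 2688 + √21321805/185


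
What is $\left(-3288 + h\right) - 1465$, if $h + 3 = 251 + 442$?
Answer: $-4063$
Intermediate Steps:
$h = 690$ ($h = -3 + \left(251 + 442\right) = -3 + 693 = 690$)
$\left(-3288 + h\right) - 1465 = \left(-3288 + 690\right) - 1465 = -2598 - 1465 = -4063$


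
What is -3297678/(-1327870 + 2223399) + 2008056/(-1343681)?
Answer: -6229299654342/1203305302249 ≈ -5.1768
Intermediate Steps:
-3297678/(-1327870 + 2223399) + 2008056/(-1343681) = -3297678/895529 + 2008056*(-1/1343681) = -3297678*1/895529 - 2008056/1343681 = -3297678/895529 - 2008056/1343681 = -6229299654342/1203305302249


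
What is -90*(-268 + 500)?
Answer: -20880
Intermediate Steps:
-90*(-268 + 500) = -90*232 = -20880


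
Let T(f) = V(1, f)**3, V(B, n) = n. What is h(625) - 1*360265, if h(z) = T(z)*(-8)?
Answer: -1953485265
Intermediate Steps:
T(f) = f**3
h(z) = -8*z**3 (h(z) = z**3*(-8) = -8*z**3)
h(625) - 1*360265 = -8*625**3 - 1*360265 = -8*244140625 - 360265 = -1953125000 - 360265 = -1953485265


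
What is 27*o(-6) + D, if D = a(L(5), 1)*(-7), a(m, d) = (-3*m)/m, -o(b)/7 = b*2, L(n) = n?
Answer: 2289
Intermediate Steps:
o(b) = -14*b (o(b) = -7*b*2 = -14*b)
a(m, d) = -3
D = 21 (D = -3*(-7) = 21)
27*o(-6) + D = 27*(-14*(-6)) + 21 = 27*84 + 21 = 2268 + 21 = 2289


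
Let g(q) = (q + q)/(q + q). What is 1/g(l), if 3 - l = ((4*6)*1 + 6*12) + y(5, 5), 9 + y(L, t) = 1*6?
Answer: 1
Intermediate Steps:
y(L, t) = -3 (y(L, t) = -9 + 1*6 = -9 + 6 = -3)
l = -90 (l = 3 - (((4*6)*1 + 6*12) - 3) = 3 - ((24*1 + 72) - 3) = 3 - ((24 + 72) - 3) = 3 - (96 - 3) = 3 - 1*93 = 3 - 93 = -90)
g(q) = 1 (g(q) = (2*q)/((2*q)) = (2*q)*(1/(2*q)) = 1)
1/g(l) = 1/1 = 1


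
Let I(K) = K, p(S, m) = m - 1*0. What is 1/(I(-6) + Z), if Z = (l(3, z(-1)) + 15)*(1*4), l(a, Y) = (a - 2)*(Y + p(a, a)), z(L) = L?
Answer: 1/62 ≈ 0.016129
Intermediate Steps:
p(S, m) = m (p(S, m) = m + 0 = m)
l(a, Y) = (-2 + a)*(Y + a) (l(a, Y) = (a - 2)*(Y + a) = (-2 + a)*(Y + a))
Z = 68 (Z = ((3² - 2*(-1) - 2*3 - 1*3) + 15)*(1*4) = ((9 + 2 - 6 - 3) + 15)*4 = (2 + 15)*4 = 17*4 = 68)
1/(I(-6) + Z) = 1/(-6 + 68) = 1/62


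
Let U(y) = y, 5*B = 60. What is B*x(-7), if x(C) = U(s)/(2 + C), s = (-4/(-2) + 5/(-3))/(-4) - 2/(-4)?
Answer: -1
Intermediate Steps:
B = 12 (B = (⅕)*60 = 12)
s = 5/12 (s = (-4*(-½) + 5*(-⅓))*(-¼) - 2*(-¼) = (2 - 5/3)*(-¼) + ½ = (⅓)*(-¼) + ½ = -1/12 + ½ = 5/12 ≈ 0.41667)
x(C) = 5/(12*(2 + C))
B*x(-7) = 12*(5/(12*(2 - 7))) = 12*((5/12)/(-5)) = 12*((5/12)*(-⅕)) = 12*(-1/12) = -1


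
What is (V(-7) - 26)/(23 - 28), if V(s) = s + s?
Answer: 8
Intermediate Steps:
V(s) = 2*s
(V(-7) - 26)/(23 - 28) = (2*(-7) - 26)/(23 - 28) = (-14 - 26)/(-5) = -40*(-1/5) = 8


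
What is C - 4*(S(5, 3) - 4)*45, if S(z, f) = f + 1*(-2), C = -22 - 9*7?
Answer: 455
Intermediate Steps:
C = -85 (C = -22 - 1*63 = -22 - 63 = -85)
S(z, f) = -2 + f (S(z, f) = f - 2 = -2 + f)
C - 4*(S(5, 3) - 4)*45 = -85 - 4*((-2 + 3) - 4)*45 = -85 - 4*(1 - 4)*45 = -85 - 4*(-3)*45 = -85 + 12*45 = -85 + 540 = 455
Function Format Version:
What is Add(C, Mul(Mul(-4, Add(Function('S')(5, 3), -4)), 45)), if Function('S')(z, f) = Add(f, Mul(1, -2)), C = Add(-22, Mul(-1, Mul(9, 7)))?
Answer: 455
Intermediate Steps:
C = -85 (C = Add(-22, Mul(-1, 63)) = Add(-22, -63) = -85)
Function('S')(z, f) = Add(-2, f) (Function('S')(z, f) = Add(f, -2) = Add(-2, f))
Add(C, Mul(Mul(-4, Add(Function('S')(5, 3), -4)), 45)) = Add(-85, Mul(Mul(-4, Add(Add(-2, 3), -4)), 45)) = Add(-85, Mul(Mul(-4, Add(1, -4)), 45)) = Add(-85, Mul(Mul(-4, -3), 45)) = Add(-85, Mul(12, 45)) = Add(-85, 540) = 455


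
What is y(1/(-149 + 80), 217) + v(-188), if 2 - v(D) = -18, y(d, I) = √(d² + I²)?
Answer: 20 + √224190730/69 ≈ 237.00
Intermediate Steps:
y(d, I) = √(I² + d²)
v(D) = 20 (v(D) = 2 - 1*(-18) = 2 + 18 = 20)
y(1/(-149 + 80), 217) + v(-188) = √(217² + (1/(-149 + 80))²) + 20 = √(47089 + (1/(-69))²) + 20 = √(47089 + (-1/69)²) + 20 = √(47089 + 1/4761) + 20 = √(224190730/4761) + 20 = √224190730/69 + 20 = 20 + √224190730/69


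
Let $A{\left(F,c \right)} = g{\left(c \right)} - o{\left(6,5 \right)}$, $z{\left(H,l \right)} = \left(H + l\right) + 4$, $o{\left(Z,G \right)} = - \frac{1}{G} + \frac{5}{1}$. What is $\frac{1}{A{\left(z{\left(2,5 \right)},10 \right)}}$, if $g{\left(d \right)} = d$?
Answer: $\frac{5}{26} \approx 0.19231$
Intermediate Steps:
$o{\left(Z,G \right)} = 5 - \frac{1}{G}$ ($o{\left(Z,G \right)} = - \frac{1}{G} + 5 \cdot 1 = - \frac{1}{G} + 5 = 5 - \frac{1}{G}$)
$z{\left(H,l \right)} = 4 + H + l$
$A{\left(F,c \right)} = - \frac{24}{5} + c$ ($A{\left(F,c \right)} = c - \left(5 - \frac{1}{5}\right) = c - \frac{24}{5} = - \frac{24}{5} + c$)
$\frac{1}{A{\left(z{\left(2,5 \right)},10 \right)}} = \frac{1}{- \frac{24}{5} + 10} = \frac{1}{\frac{26}{5}} = \frac{5}{26}$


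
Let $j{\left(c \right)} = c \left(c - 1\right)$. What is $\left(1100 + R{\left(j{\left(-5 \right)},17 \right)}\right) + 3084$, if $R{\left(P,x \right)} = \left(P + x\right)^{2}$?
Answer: $6393$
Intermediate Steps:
$j{\left(c \right)} = c \left(-1 + c\right)$
$\left(1100 + R{\left(j{\left(-5 \right)},17 \right)}\right) + 3084 = \left(1100 + \left(- 5 \left(-1 - 5\right) + 17\right)^{2}\right) + 3084 = \left(1100 + \left(\left(-5\right) \left(-6\right) + 17\right)^{2}\right) + 3084 = \left(1100 + \left(30 + 17\right)^{2}\right) + 3084 = \left(1100 + 47^{2}\right) + 3084 = \left(1100 + 2209\right) + 3084 = 3309 + 3084 = 6393$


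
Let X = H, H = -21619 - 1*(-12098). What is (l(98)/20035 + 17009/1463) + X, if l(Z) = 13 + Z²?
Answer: -278717137819/29311205 ≈ -9508.9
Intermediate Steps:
H = -9521 (H = -21619 + 12098 = -9521)
X = -9521
(l(98)/20035 + 17009/1463) + X = ((13 + 98²)/20035 + 17009/1463) - 9521 = ((13 + 9604)*(1/20035) + 17009*(1/1463)) - 9521 = (9617*(1/20035) + 17009/1463) - 9521 = (9617/20035 + 17009/1463) - 9521 = 354844986/29311205 - 9521 = -278717137819/29311205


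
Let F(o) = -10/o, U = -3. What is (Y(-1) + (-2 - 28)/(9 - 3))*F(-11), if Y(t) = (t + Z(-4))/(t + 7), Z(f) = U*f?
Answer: -95/33 ≈ -2.8788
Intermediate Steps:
Z(f) = -3*f
Y(t) = (12 + t)/(7 + t) (Y(t) = (t - 3*(-4))/(t + 7) = (t + 12)/(7 + t) = (12 + t)/(7 + t))
(Y(-1) + (-2 - 28)/(9 - 3))*F(-11) = ((12 - 1)/(7 - 1) + (-2 - 28)/(9 - 3))*(-10/(-11)) = (11/6 - 30/6)*(-10*(-1/11)) = ((⅙)*11 - 30*⅙)*(10/11) = (11/6 - 5)*(10/11) = -19/6*10/11 = -95/33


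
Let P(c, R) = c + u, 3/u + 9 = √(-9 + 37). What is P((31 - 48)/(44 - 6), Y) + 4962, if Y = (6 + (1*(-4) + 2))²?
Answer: 9991541/2014 - 6*√7/53 ≈ 4960.7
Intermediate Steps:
Y = 16 (Y = (6 + (-4 + 2))² = (6 - 2)² = 4² = 16)
u = 3/(-9 + 2*√7) (u = 3/(-9 + √(-9 + 37)) = 3/(-9 + √28) = 3/(-9 + 2*√7) ≈ -0.80895)
P(c, R) = -27/53 + c - 6*√7/53 (P(c, R) = c + (-27/53 - 6*√7/53) = -27/53 + c - 6*√7/53)
P((31 - 48)/(44 - 6), Y) + 4962 = (-27/53 + (31 - 48)/(44 - 6) - 6*√7/53) + 4962 = (-27/53 - 17/38 - 6*√7/53) + 4962 = (-1927/2014 - 6*√7/53) + 4962 = 9991541/2014 - 6*√7/53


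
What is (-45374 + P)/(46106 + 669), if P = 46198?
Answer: 824/46775 ≈ 0.017616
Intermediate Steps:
(-45374 + P)/(46106 + 669) = (-45374 + 46198)/(46106 + 669) = 824/46775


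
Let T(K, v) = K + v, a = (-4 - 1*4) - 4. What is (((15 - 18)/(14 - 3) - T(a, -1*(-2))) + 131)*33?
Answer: 4644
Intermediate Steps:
a = -12 (a = (-4 - 4) - 4 = -8 - 4 = -12)
(((15 - 18)/(14 - 3) - T(a, -1*(-2))) + 131)*33 = (((15 - 18)/(14 - 3) - (-12 - 1*(-2))) + 131)*33 = ((-3/11 - (-12 + 2)) + 131)*33 = ((-3*1/11 - 1*(-10)) + 131)*33 = ((-3/11 + 10) + 131)*33 = (107/11 + 131)*33 = (1548/11)*33 = 4644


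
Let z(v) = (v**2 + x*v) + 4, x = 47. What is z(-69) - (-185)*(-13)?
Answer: -883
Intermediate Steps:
z(v) = 4 + v**2 + 47*v (z(v) = (v**2 + 47*v) + 4 = 4 + v**2 + 47*v)
z(-69) - (-185)*(-13) = (4 + (-69)**2 + 47*(-69)) - (-185)*(-13) = (4 + 4761 - 3243) - 1*2405 = 1522 - 2405 = -883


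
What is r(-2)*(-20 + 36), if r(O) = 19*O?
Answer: -608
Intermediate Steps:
r(-2)*(-20 + 36) = (19*(-2))*(-20 + 36) = -38*16 = -608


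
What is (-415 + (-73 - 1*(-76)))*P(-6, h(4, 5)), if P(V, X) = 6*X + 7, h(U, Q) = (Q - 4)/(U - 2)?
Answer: -4120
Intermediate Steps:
h(U, Q) = (-4 + Q)/(-2 + U)
P(V, X) = 7 + 6*X
(-415 + (-73 - 1*(-76)))*P(-6, h(4, 5)) = (-415 + (-73 - 1*(-76)))*(7 + 6*((-4 + 5)/(-2 + 4))) = (-415 + (-73 + 76))*(7 + 6*(1/2)) = (-415 + 3)*(7 + 6*((1/2)*1)) = -412*(7 + 6*(1/2)) = -412*(7 + 3) = -412*10 = -4120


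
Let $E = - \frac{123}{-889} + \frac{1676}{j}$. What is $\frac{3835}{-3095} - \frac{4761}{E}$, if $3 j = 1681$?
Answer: $- \frac{1469232829172}{964949815} \approx -1522.6$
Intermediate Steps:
$j = \frac{1681}{3}$ ($j = \frac{1}{3} \cdot 1681 = \frac{1681}{3} \approx 560.33$)
$E = \frac{4676655}{1494409}$ ($E = - \frac{123}{-889} + \frac{1676}{\frac{1681}{3}} = \left(-123\right) \left(- \frac{1}{889}\right) + 1676 \cdot \frac{3}{1681} = \frac{123}{889} + \frac{5028}{1681} = \frac{4676655}{1494409} \approx 3.1294$)
$\frac{3835}{-3095} - \frac{4761}{E} = \frac{3835}{-3095} - \frac{4761}{\frac{4676655}{1494409}} = 3835 \left(- \frac{1}{3095}\right) - \frac{2371627083}{1558885} = - \frac{767}{619} - \frac{2371627083}{1558885} = - \frac{1469232829172}{964949815}$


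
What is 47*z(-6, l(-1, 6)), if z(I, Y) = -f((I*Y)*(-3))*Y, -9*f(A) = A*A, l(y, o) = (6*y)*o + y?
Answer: -85704876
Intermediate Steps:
l(y, o) = y + 6*o*y (l(y, o) = 6*o*y + y = y + 6*o*y)
f(A) = -A**2/9 (f(A) = -A*A/9 = -A**2/9)
z(I, Y) = I**2*Y**3 (z(I, Y) = -(-9*I**2*Y**2/9)*Y = -(-I**2*Y**2)*Y = -(-1)*I**2*Y**3 = I**2*Y**3)
47*z(-6, l(-1, 6)) = 47*((-6)**2*(-(1 + 6*6))**3) = 47*(36*(-(1 + 36))**3) = 47*(36*(-1*37)**3) = 47*(36*(-37)**3) = 47*(36*(-50653)) = 47*(-1823508) = -85704876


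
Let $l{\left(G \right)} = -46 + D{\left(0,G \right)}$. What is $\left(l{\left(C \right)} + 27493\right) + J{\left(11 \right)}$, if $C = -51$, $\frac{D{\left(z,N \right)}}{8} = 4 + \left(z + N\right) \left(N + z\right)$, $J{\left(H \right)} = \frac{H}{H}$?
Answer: $48288$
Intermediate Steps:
$J{\left(H \right)} = 1$
$D{\left(z,N \right)} = 32 + 8 \left(N + z\right)^{2}$ ($D{\left(z,N \right)} = 8 \left(4 + \left(z + N\right) \left(N + z\right)\right) = 8 \left(4 + \left(N + z\right) \left(N + z\right)\right) = 8 \left(4 + \left(N + z\right)^{2}\right) = 32 + 8 \left(N + z\right)^{2}$)
$l{\left(G \right)} = -14 + 8 G^{2}$ ($l{\left(G \right)} = -46 + \left(32 + 8 \left(G + 0\right)^{2}\right) = -46 + \left(32 + 8 G^{2}\right) = -14 + 8 G^{2}$)
$\left(l{\left(C \right)} + 27493\right) + J{\left(11 \right)} = \left(\left(-14 + 8 \left(-51\right)^{2}\right) + 27493\right) + 1 = \left(\left(-14 + 8 \cdot 2601\right) + 27493\right) + 1 = \left(\left(-14 + 20808\right) + 27493\right) + 1 = \left(20794 + 27493\right) + 1 = 48287 + 1 = 48288$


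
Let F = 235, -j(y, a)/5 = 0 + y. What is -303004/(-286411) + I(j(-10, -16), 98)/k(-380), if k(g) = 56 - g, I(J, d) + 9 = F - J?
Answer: 45629520/31218799 ≈ 1.4616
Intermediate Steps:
j(y, a) = -5*y (j(y, a) = -5*(0 + y) = -5*y)
I(J, d) = 226 - J (I(J, d) = -9 + (235 - J) = 226 - J)
-303004/(-286411) + I(j(-10, -16), 98)/k(-380) = -303004/(-286411) + (226 - (-5)*(-10))/(56 - 1*(-380)) = -303004*(-1/286411) + (226 - 1*50)/(56 + 380) = 303004/286411 + (226 - 50)/436 = 303004/286411 + 176*(1/436) = 303004/286411 + 44/109 = 45629520/31218799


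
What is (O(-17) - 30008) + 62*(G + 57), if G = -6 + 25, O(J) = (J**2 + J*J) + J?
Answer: -24735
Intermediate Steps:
O(J) = J + 2*J**2 (O(J) = (J**2 + J**2) + J = 2*J**2 + J = J + 2*J**2)
G = 19
(O(-17) - 30008) + 62*(G + 57) = (-17*(1 + 2*(-17)) - 30008) + 62*(19 + 57) = (-17*(1 - 34) - 30008) + 62*76 = (-17*(-33) - 30008) + 4712 = (561 - 30008) + 4712 = -29447 + 4712 = -24735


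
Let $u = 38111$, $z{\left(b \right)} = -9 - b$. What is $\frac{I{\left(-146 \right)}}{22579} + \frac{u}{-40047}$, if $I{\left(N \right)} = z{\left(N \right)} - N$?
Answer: $- \frac{849174968}{904221213} \approx -0.93912$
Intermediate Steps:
$I{\left(N \right)} = -9 - 2 N$ ($I{\left(N \right)} = \left(-9 - N\right) - N = -9 - 2 N$)
$\frac{I{\left(-146 \right)}}{22579} + \frac{u}{-40047} = \frac{-9 - -292}{22579} + \frac{38111}{-40047} = \left(-9 + 292\right) \frac{1}{22579} + 38111 \left(- \frac{1}{40047}\right) = 283 \cdot \frac{1}{22579} - \frac{38111}{40047} = \frac{283}{22579} - \frac{38111}{40047} = - \frac{849174968}{904221213}$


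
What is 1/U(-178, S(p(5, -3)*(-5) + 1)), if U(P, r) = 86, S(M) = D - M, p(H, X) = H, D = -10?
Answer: 1/86 ≈ 0.011628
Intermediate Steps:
S(M) = -10 - M
1/U(-178, S(p(5, -3)*(-5) + 1)) = 1/86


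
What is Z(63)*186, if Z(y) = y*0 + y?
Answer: 11718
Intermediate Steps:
Z(y) = y (Z(y) = 0 + y = y)
Z(63)*186 = 63*186 = 11718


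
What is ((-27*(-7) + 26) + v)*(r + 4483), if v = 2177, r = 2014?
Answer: 15540824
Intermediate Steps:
((-27*(-7) + 26) + v)*(r + 4483) = ((-27*(-7) + 26) + 2177)*(2014 + 4483) = ((189 + 26) + 2177)*6497 = (215 + 2177)*6497 = 2392*6497 = 15540824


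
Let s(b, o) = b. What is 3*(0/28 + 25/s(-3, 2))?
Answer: -25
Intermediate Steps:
3*(0/28 + 25/s(-3, 2)) = 3*(0/28 + 25/(-3)) = 3*(0*(1/28) + 25*(-⅓)) = 3*(0 - 25/3) = 3*(-25/3) = -25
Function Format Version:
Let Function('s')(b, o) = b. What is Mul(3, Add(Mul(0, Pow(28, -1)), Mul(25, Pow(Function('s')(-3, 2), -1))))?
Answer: -25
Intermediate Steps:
Mul(3, Add(Mul(0, Pow(28, -1)), Mul(25, Pow(Function('s')(-3, 2), -1)))) = Mul(3, Add(Mul(0, Pow(28, -1)), Mul(25, Pow(-3, -1)))) = Mul(3, Add(Mul(0, Rational(1, 28)), Mul(25, Rational(-1, 3)))) = Mul(3, Add(0, Rational(-25, 3))) = Mul(3, Rational(-25, 3)) = -25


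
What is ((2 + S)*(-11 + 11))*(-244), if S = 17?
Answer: 0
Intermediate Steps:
((2 + S)*(-11 + 11))*(-244) = ((2 + 17)*(-11 + 11))*(-244) = (19*0)*(-244) = 0*(-244) = 0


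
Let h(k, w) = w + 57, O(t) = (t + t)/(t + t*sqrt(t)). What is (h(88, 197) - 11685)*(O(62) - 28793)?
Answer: 20077122625/61 - 22862*sqrt(62)/61 ≈ 3.2913e+8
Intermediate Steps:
O(t) = 2*t/(t + t**(3/2)) (O(t) = (2*t)/(t + t**(3/2)) = 2*t/(t + t**(3/2)))
h(k, w) = 57 + w
(h(88, 197) - 11685)*(O(62) - 28793) = ((57 + 197) - 11685)*(2*62/(62 + 62**(3/2)) - 28793) = (254 - 11685)*(2*62/(62 + 62*sqrt(62)) - 28793) = -11431*(124/(62 + 62*sqrt(62)) - 28793) = -11431*(-28793 + 124/(62 + 62*sqrt(62))) = 329132783 - 1417444/(62 + 62*sqrt(62))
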